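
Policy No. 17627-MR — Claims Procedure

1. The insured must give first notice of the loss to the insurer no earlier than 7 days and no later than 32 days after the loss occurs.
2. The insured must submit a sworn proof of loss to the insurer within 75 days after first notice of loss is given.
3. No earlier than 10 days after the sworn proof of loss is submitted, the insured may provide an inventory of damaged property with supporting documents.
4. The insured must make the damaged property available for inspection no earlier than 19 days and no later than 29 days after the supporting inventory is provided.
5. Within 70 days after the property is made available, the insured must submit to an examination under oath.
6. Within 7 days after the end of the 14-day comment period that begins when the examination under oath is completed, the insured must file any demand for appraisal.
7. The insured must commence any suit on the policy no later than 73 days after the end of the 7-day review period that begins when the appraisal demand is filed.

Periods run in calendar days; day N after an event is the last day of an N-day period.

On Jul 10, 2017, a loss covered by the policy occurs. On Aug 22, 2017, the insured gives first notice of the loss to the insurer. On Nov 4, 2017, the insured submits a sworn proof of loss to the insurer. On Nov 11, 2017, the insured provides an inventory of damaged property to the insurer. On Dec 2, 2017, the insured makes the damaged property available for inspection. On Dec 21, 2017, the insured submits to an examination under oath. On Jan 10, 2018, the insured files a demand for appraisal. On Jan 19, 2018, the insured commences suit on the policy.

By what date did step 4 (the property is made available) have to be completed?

Step 4 runs from Nov 11, 2017, when the supporting inventory is provided. The window is 19–29 days after Nov 11, 2017; it closes on Dec 10, 2017.

Dec 10, 2017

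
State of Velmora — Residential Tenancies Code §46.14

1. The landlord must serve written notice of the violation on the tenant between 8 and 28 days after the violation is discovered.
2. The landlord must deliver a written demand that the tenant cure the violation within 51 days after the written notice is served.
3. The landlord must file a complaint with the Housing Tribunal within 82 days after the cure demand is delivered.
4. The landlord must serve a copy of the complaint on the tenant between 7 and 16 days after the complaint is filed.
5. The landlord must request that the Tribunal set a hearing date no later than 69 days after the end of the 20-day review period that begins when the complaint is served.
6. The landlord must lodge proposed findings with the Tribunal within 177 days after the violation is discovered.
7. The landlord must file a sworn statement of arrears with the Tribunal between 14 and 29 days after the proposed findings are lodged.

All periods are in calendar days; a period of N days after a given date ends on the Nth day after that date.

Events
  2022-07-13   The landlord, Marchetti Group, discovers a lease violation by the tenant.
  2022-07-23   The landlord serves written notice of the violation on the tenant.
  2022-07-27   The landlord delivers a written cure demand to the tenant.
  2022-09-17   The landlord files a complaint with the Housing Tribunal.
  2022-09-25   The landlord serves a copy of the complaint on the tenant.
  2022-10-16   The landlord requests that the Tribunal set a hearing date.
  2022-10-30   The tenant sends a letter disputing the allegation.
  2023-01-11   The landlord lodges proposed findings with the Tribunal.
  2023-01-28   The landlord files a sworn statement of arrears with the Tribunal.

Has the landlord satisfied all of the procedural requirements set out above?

(1) the permitted window runs from 2022-07-13 + 8 = 2022-07-21 to 2022-07-13 + 28 = 2022-08-10; done 2022-07-23 — within the window.
(2) due by 2022-07-23 + 51 days = 2022-09-12; done 2022-07-27 — timely.
(3) due by 2022-07-27 + 82 days = 2022-10-17; 2022-09-17 is within that limit.
(4) the permitted window runs from 2022-09-17 + 7 = 2022-09-24 to 2022-09-17 + 16 = 2022-10-03; done 2022-09-25 — within the window.
(5) due by 2022-10-15 + 69 days = 2022-12-23; 2022-10-16 is within that limit.
(6) due by 2022-07-13 + 177 days = 2023-01-06; done 2023-01-11 — 5 days late.
Later steps need not be reached.

No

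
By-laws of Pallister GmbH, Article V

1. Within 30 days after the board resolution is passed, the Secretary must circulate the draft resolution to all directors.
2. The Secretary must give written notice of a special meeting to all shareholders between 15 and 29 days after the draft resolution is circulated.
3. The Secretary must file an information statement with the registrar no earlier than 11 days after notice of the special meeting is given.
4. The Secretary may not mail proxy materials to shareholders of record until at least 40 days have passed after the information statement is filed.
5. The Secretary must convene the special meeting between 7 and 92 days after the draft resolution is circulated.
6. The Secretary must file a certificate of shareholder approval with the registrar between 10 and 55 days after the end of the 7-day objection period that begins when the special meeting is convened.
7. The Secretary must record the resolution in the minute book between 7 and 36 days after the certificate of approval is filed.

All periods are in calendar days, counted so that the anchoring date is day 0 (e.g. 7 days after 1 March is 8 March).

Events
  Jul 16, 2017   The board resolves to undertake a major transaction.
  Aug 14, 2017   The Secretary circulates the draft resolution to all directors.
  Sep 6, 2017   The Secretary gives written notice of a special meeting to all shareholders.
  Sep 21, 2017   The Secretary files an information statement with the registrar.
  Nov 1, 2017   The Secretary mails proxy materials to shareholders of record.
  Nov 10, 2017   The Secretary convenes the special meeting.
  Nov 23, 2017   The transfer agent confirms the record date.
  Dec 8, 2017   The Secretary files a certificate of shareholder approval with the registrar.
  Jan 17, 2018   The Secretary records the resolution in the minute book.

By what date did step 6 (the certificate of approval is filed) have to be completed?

The special meeting is convened on Nov 10, 2017; the 7-day objection period therefore ends Nov 17, 2017, and step 6 runs from that date. The window is 10–55 days after Nov 17, 2017; it closes on Jan 11, 2018.

Jan 11, 2018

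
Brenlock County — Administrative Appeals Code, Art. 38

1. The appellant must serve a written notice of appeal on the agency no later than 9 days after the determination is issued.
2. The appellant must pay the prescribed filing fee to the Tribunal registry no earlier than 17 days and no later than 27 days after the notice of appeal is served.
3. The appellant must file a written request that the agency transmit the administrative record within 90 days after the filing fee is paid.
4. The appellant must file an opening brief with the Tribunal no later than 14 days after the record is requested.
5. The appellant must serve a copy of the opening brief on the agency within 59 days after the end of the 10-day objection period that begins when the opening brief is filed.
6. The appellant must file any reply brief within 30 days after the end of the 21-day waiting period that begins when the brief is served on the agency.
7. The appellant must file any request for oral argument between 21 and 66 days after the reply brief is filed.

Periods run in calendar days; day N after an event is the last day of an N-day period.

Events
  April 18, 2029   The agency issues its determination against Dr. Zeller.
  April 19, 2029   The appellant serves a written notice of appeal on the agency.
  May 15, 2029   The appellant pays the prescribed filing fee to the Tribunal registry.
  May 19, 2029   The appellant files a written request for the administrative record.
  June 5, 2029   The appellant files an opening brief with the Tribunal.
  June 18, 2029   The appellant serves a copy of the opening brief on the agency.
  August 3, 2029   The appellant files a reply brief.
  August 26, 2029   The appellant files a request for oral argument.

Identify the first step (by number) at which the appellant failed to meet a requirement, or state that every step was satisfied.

Step 1 — counting 9 days from April 18, 2029 (when the determination is issued) gives a deadline of April 27, 2029; completed April 19, 2029, before the deadline.
Step 2 — 17 and 27 days from April 19, 2029 (when the notice of appeal is served) are May 6, 2029 and May 16, 2029 respectively; done May 15, 2029 — within the window.
Step 3 — counting 90 days from May 15, 2029 (when the filing fee is paid) gives a deadline of August 13, 2029; completed May 19, 2029, before the deadline.
Step 4 — counting 14 days from May 19, 2029 (when the record is requested) gives a deadline of June 2, 2029; done June 5, 2029 — 3 days late.
That is the first point of non-compliance.

Step 4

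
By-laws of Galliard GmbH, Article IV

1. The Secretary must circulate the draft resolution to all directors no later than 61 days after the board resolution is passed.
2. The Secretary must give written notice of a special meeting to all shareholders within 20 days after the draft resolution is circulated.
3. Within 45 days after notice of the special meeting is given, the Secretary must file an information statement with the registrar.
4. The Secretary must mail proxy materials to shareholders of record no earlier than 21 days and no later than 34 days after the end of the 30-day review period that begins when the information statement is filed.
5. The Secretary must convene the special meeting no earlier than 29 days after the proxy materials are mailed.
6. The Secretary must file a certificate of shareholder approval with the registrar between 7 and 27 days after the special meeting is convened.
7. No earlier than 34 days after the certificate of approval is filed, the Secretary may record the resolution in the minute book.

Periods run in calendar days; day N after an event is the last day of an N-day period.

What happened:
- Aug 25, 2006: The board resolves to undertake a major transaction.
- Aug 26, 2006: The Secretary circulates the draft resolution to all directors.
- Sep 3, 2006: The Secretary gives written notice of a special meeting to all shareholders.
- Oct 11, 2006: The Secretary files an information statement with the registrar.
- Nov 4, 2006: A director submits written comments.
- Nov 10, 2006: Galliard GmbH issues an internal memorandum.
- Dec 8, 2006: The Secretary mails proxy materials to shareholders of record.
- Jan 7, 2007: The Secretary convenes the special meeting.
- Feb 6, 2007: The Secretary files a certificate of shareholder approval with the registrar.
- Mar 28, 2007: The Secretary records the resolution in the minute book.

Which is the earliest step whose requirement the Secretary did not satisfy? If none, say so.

Step 6

Step 1: 61 days after Aug 25, 2006 (when the board resolution is passed) is Oct 25, 2006; completed Aug 26, 2006, before the deadline.
Step 2: 20 days after Aug 26, 2006 (when the draft resolution is circulated) is Sep 15, 2006; completed Sep 3, 2006, before the deadline.
Step 3: 45 days after Sep 3, 2006 (when notice of the special meeting is given) is Oct 18, 2006; Oct 11, 2006 is within that limit.
Step 4: the window is 21–34 days after Nov 10, 2006 (end of the 30-day review period, which began when the information statement is filed on Oct 11, 2006), so Dec 1, 2006 through Dec 14, 2006; Dec 8, 2006 falls inside that range.
Step 5: the earliest permitted date is 29 days after Dec 8, 2006 (when the proxy materials are mailed), i.e. Jan 6, 2007; done Jan 7, 2007 — permitted.
Step 6: the window is 7–27 days after Jan 7, 2007 (when the special meeting is convened), so Jan 14, 2007 through Feb 3, 2007; Feb 6, 2007 is 3 days past the end of the window.
Later steps need not be reached.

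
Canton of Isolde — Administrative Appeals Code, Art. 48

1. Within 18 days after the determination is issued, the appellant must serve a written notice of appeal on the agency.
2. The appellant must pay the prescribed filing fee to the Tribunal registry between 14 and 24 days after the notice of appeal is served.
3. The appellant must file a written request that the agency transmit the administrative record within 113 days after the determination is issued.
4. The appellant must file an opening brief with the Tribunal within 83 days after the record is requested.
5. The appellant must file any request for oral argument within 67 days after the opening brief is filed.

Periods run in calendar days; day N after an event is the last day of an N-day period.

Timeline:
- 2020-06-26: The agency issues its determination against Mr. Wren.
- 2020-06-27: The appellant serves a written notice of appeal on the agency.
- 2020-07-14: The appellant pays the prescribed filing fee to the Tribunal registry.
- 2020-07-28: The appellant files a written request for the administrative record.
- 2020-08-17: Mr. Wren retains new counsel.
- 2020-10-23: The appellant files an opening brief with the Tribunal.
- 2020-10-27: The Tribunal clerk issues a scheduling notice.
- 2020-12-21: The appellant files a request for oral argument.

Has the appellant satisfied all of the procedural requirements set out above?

Step 1 — counting 18 days from 2020-06-26 (when the determination is issued) gives a deadline of 2020-07-14; 2020-06-27 is within that limit.
Step 2 — 14 and 24 days from 2020-06-27 (when the notice of appeal is served) are 2020-07-11 and 2020-07-21 respectively; done 2020-07-14 — within the window.
Step 3 — counting 113 days from 2020-06-26 (when the determination is issued) gives a deadline of 2020-10-17; completed 2020-07-28, before the deadline.
Step 4 — counting 83 days from 2020-07-28 (when the record is requested) gives a deadline of 2020-10-19; not done until 2020-10-23, 4 days after the deadline.
No need to go further; step 4 was not satisfied.

No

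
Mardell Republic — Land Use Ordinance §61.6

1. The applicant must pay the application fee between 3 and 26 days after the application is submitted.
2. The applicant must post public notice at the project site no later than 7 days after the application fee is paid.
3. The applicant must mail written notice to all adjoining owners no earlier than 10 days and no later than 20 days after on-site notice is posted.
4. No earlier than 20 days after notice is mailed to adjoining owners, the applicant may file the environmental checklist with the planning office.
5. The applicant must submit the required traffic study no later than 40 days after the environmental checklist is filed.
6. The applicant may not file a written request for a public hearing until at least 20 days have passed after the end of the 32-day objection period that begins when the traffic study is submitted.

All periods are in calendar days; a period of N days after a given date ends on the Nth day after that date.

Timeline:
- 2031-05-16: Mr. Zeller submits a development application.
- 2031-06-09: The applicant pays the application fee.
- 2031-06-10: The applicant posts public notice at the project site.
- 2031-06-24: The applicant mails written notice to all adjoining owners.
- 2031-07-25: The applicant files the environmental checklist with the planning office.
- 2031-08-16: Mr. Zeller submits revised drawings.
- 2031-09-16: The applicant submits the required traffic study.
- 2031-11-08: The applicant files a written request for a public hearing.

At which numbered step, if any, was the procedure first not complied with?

Step 5

Step 1: the window is 3–26 days after 2031-05-16 (when the application is submitted), so 2031-05-19 through 2031-06-11; 2031-06-09 falls inside that range.
Step 2: 7 days after 2031-06-09 (when the application fee is paid) is 2031-06-16; completed 2031-06-10, before the deadline.
Step 3: the window is 10–20 days after 2031-06-10 (when on-site notice is posted), so 2031-06-20 through 2031-06-30; done 2031-06-24 — within the window.
Step 4: the earliest permitted date is 20 days after 2031-06-24 (when notice is mailed to adjoining owners), i.e. 2031-07-14; 2031-07-25 is on or after that date.
Step 5: 40 days after 2031-07-25 (when the environmental checklist is filed) is 2031-09-03; 2031-09-16 misses that deadline by 13 days.
That is the first point of non-compliance.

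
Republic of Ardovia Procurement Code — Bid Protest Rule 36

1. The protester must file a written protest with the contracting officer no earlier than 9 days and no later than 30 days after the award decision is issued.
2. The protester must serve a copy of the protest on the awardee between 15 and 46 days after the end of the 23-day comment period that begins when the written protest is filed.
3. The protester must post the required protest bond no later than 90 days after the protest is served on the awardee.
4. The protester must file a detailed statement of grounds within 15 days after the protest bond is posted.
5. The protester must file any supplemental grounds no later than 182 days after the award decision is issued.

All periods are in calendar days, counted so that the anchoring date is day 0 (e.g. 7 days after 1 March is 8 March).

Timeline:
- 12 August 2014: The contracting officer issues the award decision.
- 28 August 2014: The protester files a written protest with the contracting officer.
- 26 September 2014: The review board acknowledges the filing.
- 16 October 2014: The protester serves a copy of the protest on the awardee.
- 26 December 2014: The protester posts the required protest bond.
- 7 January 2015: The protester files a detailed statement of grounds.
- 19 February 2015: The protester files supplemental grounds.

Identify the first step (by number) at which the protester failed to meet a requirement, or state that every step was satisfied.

Step 1: the window is 9–30 days after 12 August 2014 (when the award decision is issued), so 21 August 2014 through 11 September 2014; done 28 August 2014, which is between those dates.
Step 2: the window is 15–46 days after 20 September 2014 (end of the 23-day comment period, which began when the written protest is filed on 28 August 2014), so 5 October 2014 through 5 November 2014; done 16 October 2014, which is between those dates.
Step 3: 90 days after 16 October 2014 (when the protest is served on the awardee) is 14 January 2015; 26 December 2014 is within that limit.
Step 4: 15 days after 26 December 2014 (when the protest bond is posted) is 10 January 2015; 7 January 2015 is within that limit.
Step 5: 182 days after 12 August 2014 (when the award decision is issued) is 10 February 2015; not done until 19 February 2015, 9 days after the deadline.

Step 5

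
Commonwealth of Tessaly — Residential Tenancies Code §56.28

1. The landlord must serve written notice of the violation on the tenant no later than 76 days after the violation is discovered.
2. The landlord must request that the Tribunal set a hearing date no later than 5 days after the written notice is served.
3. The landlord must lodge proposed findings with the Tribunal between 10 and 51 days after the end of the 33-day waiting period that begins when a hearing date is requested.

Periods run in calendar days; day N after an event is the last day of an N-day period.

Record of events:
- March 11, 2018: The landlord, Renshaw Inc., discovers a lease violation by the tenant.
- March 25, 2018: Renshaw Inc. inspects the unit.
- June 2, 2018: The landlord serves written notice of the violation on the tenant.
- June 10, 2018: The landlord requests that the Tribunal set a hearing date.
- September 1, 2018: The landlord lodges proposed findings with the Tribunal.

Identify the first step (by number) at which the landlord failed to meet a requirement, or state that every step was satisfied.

Step 1 — counting 76 days from March 11, 2018 (when the violation is discovered) gives a deadline of May 26, 2018; not done until June 2, 2018, 7 days after the deadline.

Step 1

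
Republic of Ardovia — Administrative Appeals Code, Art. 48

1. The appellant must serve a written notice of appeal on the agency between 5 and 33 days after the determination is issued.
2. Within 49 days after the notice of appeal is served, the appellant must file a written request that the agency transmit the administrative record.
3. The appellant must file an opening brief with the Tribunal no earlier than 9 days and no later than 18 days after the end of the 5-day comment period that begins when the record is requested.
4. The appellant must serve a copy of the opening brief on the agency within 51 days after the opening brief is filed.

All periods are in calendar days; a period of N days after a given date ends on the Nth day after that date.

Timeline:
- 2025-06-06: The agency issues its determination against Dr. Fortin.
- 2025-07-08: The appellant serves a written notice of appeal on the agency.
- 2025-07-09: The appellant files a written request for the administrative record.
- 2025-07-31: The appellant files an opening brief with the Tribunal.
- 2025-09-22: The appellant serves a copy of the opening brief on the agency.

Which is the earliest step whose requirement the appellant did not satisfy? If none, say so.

(1) the permitted window runs from 2025-06-06 + 5 = 2025-06-11 to 2025-06-06 + 33 = 2025-07-09; 2025-07-08 falls inside that range.
(2) due by 2025-07-08 + 49 days = 2025-08-26; completed 2025-07-09, before the deadline.
(3) the permitted window runs from 2025-07-14 + 9 = 2025-07-23 to 2025-07-14 + 18 = 2025-08-01; done 2025-07-31, which is between those dates.
(4) due by 2025-07-31 + 51 days = 2025-09-20; done 2025-09-22 — 2 days late.
No need to go further; step 4 was not satisfied.

Step 4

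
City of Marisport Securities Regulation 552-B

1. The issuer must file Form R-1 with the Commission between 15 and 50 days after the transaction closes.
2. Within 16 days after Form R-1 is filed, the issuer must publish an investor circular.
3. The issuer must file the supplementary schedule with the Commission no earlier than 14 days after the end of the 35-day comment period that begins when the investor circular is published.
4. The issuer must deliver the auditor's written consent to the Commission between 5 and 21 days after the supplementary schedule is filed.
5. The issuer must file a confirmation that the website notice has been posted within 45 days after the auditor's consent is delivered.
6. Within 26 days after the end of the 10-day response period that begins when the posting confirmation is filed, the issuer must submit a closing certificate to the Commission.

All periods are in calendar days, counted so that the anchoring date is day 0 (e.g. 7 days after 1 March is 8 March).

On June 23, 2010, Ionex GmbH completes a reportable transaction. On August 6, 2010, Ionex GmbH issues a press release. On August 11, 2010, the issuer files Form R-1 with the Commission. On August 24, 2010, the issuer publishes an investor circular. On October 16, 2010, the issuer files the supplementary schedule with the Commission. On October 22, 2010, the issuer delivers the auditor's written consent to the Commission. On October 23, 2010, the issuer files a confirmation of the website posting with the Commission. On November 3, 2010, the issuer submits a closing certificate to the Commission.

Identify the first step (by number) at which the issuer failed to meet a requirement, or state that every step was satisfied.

Step 1: the window is 15–50 days after June 23, 2010 (when the transaction closes), so July 8, 2010 through August 12, 2010; done August 11, 2010, which is between those dates.
Step 2: 16 days after August 11, 2010 (when Form R-1 is filed) is August 27, 2010; August 24, 2010 is within that limit.
Step 3: the earliest permitted date is 14 days after September 28, 2010 (end of the 35-day comment period, which began when the investor circular is published on August 24, 2010), i.e. October 12, 2010; October 16, 2010 is on or after that date.
Step 4: the window is 5–21 days after October 16, 2010 (when the supplementary schedule is filed), so October 21, 2010 through November 6, 2010; done October 22, 2010, which is between those dates.
Step 5: 45 days after October 22, 2010 (when the auditor's consent is delivered) is December 6, 2010; October 23, 2010 is within that limit.
Step 6: 26 days after November 2, 2010 (end of the 10-day response period, which began when the posting confirmation is filed on October 23, 2010) is November 28, 2010; completed November 3, 2010, before the deadline.

None — every step was satisfied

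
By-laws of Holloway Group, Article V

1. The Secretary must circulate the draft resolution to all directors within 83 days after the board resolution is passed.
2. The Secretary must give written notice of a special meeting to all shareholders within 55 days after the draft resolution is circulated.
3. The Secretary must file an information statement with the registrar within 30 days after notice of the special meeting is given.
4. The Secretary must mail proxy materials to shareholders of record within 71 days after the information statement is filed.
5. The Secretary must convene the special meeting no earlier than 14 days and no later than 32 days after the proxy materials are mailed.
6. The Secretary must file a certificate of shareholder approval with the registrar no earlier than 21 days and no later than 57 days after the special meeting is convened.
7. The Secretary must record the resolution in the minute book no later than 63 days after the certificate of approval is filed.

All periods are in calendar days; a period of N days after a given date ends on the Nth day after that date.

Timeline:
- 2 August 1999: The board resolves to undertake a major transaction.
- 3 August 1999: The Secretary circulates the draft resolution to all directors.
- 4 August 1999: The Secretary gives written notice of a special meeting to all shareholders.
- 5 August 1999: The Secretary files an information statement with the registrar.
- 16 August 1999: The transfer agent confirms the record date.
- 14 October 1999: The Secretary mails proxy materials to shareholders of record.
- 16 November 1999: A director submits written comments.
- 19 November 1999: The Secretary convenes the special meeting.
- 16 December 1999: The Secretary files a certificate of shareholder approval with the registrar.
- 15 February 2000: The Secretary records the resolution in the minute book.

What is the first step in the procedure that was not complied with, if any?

Step 1: 83 days after 2 August 1999 (when the board resolution is passed) is 24 October 1999; completed 3 August 1999, before the deadline.
Step 2: 55 days after 3 August 1999 (when the draft resolution is circulated) is 27 September 1999; completed 4 August 1999, before the deadline.
Step 3: 30 days after 4 August 1999 (when notice of the special meeting is given) is 3 September 1999; 5 August 1999 is within that limit.
Step 4: 71 days after 5 August 1999 (when the information statement is filed) is 15 October 1999; 14 October 1999 is within that limit.
Step 5: the window is 14–32 days after 14 October 1999 (when the proxy materials are mailed), so 28 October 1999 through 15 November 1999; 19 November 1999 is 4 days past the end of the window.
Later steps need not be reached.

Step 5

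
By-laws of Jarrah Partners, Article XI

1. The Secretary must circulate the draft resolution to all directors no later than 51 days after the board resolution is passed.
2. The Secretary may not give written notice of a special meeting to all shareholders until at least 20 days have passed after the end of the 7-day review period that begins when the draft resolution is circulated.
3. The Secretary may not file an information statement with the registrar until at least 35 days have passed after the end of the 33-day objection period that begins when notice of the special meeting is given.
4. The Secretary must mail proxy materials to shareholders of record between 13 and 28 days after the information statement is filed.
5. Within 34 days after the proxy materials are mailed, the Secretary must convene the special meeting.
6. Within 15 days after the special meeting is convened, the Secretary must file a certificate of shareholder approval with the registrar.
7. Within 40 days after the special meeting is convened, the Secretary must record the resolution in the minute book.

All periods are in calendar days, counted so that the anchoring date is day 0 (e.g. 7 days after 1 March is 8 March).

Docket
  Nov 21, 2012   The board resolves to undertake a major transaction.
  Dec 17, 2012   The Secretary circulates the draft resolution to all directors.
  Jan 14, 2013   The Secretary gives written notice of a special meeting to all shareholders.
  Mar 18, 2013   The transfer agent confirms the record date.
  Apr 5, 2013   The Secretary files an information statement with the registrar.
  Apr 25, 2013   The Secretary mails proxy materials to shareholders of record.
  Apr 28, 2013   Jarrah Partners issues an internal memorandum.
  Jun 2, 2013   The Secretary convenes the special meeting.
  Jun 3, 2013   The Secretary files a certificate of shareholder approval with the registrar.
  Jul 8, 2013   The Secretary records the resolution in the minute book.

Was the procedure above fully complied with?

No

(1) due by Nov 21, 2012 + 51 days = Jan 11, 2013; done Dec 17, 2012 — timely.
(2) permitted from Dec 24, 2012 + 20 days = Jan 13, 2013 onward; done Jan 14, 2013 — permitted.
(3) permitted from Feb 16, 2013 + 35 days = Mar 23, 2013 onward; done Apr 5, 2013, after the minimum wait.
(4) the permitted window runs from Apr 5, 2013 + 13 = Apr 18, 2013 to Apr 5, 2013 + 28 = May 3, 2013; done Apr 25, 2013, which is between those dates.
(5) due by Apr 25, 2013 + 34 days = May 29, 2013; not done until Jun 2, 2013, 4 days after the deadline.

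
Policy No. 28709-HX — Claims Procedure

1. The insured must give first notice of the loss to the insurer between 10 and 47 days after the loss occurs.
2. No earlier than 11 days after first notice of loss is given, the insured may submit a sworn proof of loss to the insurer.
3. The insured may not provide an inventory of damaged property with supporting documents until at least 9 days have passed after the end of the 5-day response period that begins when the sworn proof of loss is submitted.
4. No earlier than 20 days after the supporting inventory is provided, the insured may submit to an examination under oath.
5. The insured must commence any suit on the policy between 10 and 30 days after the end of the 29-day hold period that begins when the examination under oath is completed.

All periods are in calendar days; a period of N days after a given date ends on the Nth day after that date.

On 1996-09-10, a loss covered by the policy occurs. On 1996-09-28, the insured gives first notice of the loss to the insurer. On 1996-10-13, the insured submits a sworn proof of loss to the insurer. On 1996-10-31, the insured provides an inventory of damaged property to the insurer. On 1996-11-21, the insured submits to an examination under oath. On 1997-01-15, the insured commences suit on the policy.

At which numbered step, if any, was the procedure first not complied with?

Step 1: the window is 10–47 days after 1996-09-10 (when the loss occurs), so 1996-09-20 through 1996-10-27; 1996-09-28 falls inside that range.
Step 2: the earliest permitted date is 11 days after 1996-09-28 (when first notice of loss is given), i.e. 1996-10-09; done 1996-10-13 — permitted.
Step 3: the earliest permitted date is 9 days after 1996-10-18 (end of the 5-day response period, which began when the sworn proof of loss is submitted on 1996-10-13), i.e. 1996-10-27; done 1996-10-31 — permitted.
Step 4: the earliest permitted date is 20 days after 1996-10-31 (when the supporting inventory is provided), i.e. 1996-11-20; 1996-11-21 is on or after that date.
Step 5: the window is 10–30 days after 1996-12-20 (end of the 29-day hold period, which began when the examination under oath is completed on 1996-11-21), so 1996-12-30 through 1997-01-19; done 1997-01-15 — within the window.

None — every step was satisfied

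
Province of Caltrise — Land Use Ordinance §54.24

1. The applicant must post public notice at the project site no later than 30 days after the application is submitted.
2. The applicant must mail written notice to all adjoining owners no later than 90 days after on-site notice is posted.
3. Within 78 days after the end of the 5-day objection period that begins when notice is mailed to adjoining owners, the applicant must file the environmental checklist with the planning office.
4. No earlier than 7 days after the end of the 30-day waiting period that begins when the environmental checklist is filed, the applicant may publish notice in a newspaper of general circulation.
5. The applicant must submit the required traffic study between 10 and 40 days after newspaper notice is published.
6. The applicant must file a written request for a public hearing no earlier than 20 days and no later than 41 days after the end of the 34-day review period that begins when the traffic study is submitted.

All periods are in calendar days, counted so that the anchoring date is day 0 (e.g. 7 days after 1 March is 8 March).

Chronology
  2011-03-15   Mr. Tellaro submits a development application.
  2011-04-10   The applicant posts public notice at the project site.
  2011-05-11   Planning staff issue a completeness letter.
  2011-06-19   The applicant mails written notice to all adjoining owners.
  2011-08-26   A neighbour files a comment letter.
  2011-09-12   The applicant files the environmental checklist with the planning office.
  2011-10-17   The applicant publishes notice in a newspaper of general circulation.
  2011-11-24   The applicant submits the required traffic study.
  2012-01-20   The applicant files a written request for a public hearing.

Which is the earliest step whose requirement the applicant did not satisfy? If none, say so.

Step 3

Step 1: 30 days after 2011-03-15 (when the application is submitted) is 2011-04-14; 2011-04-10 is within that limit.
Step 2: 90 days after 2011-04-10 (when on-site notice is posted) is 2011-07-09; completed 2011-06-19, before the deadline.
Step 3: 78 days after 2011-06-24 (end of the 5-day objection period, which began when notice is mailed to adjoining owners on 2011-06-19) is 2011-09-10; 2011-09-12 misses that deadline by 2 days.
The procedure was therefore not followed at step 3.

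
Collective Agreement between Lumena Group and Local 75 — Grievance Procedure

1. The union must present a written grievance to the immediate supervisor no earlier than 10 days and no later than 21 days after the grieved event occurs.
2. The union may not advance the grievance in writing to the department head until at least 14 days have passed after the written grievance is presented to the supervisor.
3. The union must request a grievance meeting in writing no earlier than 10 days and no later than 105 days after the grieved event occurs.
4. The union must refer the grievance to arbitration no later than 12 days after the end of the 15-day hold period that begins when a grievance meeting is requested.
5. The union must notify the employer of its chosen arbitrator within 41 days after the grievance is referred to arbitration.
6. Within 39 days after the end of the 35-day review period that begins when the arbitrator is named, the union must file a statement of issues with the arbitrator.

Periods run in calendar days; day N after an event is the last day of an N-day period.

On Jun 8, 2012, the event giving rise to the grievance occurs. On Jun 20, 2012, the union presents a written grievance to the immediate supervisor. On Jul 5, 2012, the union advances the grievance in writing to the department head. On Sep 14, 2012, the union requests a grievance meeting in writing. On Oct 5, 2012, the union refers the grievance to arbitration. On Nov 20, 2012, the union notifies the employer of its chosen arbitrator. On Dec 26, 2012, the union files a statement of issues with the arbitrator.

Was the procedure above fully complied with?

Step 1: the window is 10–21 days after Jun 8, 2012 (when the grieved event occurs), so Jun 18, 2012 through Jun 29, 2012; done Jun 20, 2012, which is between those dates.
Step 2: the earliest permitted date is 14 days after Jun 20, 2012 (when the written grievance is presented to the supervisor), i.e. Jul 4, 2012; Jul 5, 2012 is on or after that date.
Step 3: the window is 10–105 days after Jun 8, 2012 (when the grieved event occurs), so Jun 18, 2012 through Sep 21, 2012; done Sep 14, 2012, which is between those dates.
Step 4: 12 days after Sep 29, 2012 (end of the 15-day hold period, which began when a grievance meeting is requested on Sep 14, 2012) is Oct 11, 2012; completed Oct 5, 2012, before the deadline.
Step 5: 41 days after Oct 5, 2012 (when the grievance is referred to arbitration) is Nov 15, 2012; not done until Nov 20, 2012, 5 days after the deadline.
The analysis stops there.

No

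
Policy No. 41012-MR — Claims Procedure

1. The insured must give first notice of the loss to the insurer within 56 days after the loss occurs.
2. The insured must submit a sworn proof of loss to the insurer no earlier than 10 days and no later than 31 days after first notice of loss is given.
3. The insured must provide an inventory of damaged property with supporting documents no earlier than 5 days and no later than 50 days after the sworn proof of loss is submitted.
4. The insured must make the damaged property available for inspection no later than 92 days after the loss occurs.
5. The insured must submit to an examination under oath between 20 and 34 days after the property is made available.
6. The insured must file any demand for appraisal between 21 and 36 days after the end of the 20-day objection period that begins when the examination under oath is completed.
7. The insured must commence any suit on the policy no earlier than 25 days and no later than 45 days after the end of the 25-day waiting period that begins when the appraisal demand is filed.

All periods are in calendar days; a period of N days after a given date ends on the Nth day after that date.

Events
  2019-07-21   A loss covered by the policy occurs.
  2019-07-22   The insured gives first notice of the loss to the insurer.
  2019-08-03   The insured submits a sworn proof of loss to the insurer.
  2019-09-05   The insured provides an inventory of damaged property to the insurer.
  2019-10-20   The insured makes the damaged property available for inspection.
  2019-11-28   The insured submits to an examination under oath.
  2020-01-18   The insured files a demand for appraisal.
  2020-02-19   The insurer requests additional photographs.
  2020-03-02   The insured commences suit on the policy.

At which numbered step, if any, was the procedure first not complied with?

Step 5

Step 1 — counting 56 days from 2019-07-21 (when the loss occurs) gives a deadline of 2019-09-15; done 2019-07-22 — timely.
Step 2 — 10 and 31 days from 2019-07-22 (when first notice of loss is given) are 2019-08-01 and 2019-08-22 respectively; done 2019-08-03, which is between those dates.
Step 3 — 5 and 50 days from 2019-08-03 (when the sworn proof of loss is submitted) are 2019-08-08 and 2019-09-22 respectively; done 2019-09-05 — within the window.
Step 4 — counting 92 days from 2019-07-21 (when the loss occurs) gives a deadline of 2019-10-21; 2019-10-20 is within that limit.
Step 5 — 20 and 34 days from 2019-10-20 (when the property is made available) are 2019-11-09 and 2019-11-23 respectively; 2019-11-28 is 5 days past the end of the window.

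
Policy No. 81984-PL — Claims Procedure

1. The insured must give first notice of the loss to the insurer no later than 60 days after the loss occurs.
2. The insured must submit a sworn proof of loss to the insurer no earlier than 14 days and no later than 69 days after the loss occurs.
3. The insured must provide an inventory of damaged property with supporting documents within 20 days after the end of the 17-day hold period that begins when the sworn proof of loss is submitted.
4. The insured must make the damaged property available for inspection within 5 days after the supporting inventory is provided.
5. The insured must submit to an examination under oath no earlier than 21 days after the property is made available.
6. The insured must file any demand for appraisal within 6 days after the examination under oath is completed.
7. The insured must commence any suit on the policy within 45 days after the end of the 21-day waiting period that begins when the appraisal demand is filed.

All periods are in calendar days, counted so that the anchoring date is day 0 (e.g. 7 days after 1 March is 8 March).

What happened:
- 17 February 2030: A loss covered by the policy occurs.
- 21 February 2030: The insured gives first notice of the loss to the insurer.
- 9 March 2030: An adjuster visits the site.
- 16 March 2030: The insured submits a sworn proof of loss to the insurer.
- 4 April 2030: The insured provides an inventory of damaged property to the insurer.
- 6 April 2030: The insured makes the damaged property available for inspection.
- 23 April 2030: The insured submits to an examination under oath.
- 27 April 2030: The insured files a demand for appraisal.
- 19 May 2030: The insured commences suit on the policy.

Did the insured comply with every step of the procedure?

No

Step 1: 60 days after 17 February 2030 (when the loss occurs) is 18 April 2030; done 21 February 2030 — timely.
Step 2: the window is 14–69 days after 17 February 2030 (when the loss occurs), so 3 March 2030 through 27 April 2030; done 16 March 2030, which is between those dates.
Step 3: 20 days after 2 April 2030 (end of the 17-day hold period, which began when the sworn proof of loss is submitted on 16 March 2030) is 22 April 2030; 4 April 2030 is within that limit.
Step 4: 5 days after 4 April 2030 (when the supporting inventory is provided) is 9 April 2030; completed 6 April 2030, before the deadline.
Step 5: the earliest permitted date is 21 days after 6 April 2030 (when the property is made available), i.e. 27 April 2030; 23 April 2030 is 4 days before the earliest permitted date.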